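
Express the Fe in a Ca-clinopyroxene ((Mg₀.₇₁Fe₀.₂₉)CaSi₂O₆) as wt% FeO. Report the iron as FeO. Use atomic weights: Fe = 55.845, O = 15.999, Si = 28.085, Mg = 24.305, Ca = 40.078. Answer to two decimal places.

9.23 wt%

Molar mass of (Mg₀.₇₁Fe₀.₂₉)CaSi₂O₆ = 0.71×24.305 + 0.29×55.845 + 1×40.078 + 2×28.085 + 6×15.999 = 225.694 g/mol.
Each formula unit contains 0.29 Fe, equivalent to 0.29/1 = 0.2900 mol FeO.
M(FeO) = 1×55.845 + 1×15.999 = 71.844 g/mol.
Mass of FeO per formula unit = 0.2900 × 71.844 = 20.835 g.
FeO wt% = 20.835 / 225.694 × 100 = 9.23%.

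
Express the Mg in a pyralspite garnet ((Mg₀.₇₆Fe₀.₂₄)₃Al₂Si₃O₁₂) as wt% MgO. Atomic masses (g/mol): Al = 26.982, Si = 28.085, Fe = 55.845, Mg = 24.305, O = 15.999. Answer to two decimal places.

M((Mg₀.₇₆Fe₀.₂₄)₃Al₂Si₃O₁₂) = 425.831 g/mol; M(MgO) = 40.304 g/mol.
Moles MgO per formula unit = 2.28 Mg ÷ 1 = 2.2800.
MgO fraction = (2.2800 × 40.304) / 425.831 = 91.893/425.831 = 0.2158.

21.58 wt%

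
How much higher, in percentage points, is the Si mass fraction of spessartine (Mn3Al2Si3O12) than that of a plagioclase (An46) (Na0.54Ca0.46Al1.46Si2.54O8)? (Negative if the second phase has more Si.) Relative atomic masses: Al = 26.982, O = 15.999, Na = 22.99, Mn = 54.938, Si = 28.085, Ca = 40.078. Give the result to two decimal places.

-9.44 percentage points

M(Mn3Al2Si3O12) = 495.021 g/mol, so wt% Si = 84.255/495.021 × 100 = 17.02%.
M(Na0.54Ca0.46Al1.46Si2.54O8) = 269.572 g/mol, so wt% Si = 71.336/269.572 × 100 = 26.46%.
17.02 − 26.46 = -9.44 pp.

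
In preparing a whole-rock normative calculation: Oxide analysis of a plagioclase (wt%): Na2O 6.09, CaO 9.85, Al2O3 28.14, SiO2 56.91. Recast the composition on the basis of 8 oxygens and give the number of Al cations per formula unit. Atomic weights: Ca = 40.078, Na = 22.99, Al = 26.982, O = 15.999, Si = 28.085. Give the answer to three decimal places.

1.474 Al apfu

Na2O: 6.09/61.979 = 0.09826 mol → 0.19652 mol Na, 0.09826 mol O.
CaO: 9.85/56.077 = 0.17565 mol → 0.17565 mol Ca, 0.17565 mol O.
Al2O3: 28.14/101.961 = 0.27599 mol → 0.55198 mol Al, 0.82797 mol O.
SiO2: 56.91/60.083 = 0.94719 mol → 0.94719 mol Si, 1.89438 mol O.
Total oxygen = 2.99626 mol. Normalization factor = 8/2.99626 = 2.67000.
Al per 8 O = 0.55198 × 2.67000 = 1.474.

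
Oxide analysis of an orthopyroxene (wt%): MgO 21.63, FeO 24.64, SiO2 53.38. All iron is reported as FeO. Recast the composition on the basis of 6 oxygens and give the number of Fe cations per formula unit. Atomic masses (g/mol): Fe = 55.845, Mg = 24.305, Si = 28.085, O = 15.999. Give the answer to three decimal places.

0.775 Fe apfu

21.63 wt% MgO ÷ 40.304 g/mol = 0.53667 mol, giving 0.53667 Mg and 0.53667 O.
24.64 wt% FeO ÷ 71.844 g/mol = 0.34297 mol, giving 0.34297 Fe and 0.34297 O.
53.38 wt% SiO2 ÷ 60.083 g/mol = 0.88844 mol, giving 0.88844 Si and 1.77688 O.
Oxygen sums to 2.65652; scaling by 6/2.65652 = 2.25859 puts the formula on 6 O.
Fe: 0.34297 × 2.25859 = 0.775 atoms per formula unit.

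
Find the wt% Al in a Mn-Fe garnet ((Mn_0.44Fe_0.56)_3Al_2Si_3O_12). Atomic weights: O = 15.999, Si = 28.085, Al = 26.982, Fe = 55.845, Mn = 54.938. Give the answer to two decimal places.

10.87 wt%

M((Mn_0.44Fe_0.56)_3Al_2Si_3O_12) = 496.545 g/mol.
Al contributes 2 × 26.982 = 53.964 g per mole.
53.964/496.545 = 0.1087 → 10.87%.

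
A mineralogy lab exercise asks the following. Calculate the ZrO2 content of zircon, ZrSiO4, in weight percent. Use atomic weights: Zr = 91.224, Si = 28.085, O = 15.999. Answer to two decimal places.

67.22 wt%

Formula mass = 183.305 g/mol.
1 Zr → 1.0000 mol ZrO2 per formula unit; M(ZrO2) = 123.222, so ZrO2 mass = 123.222 g.
123.222/183.305 × 100 = 67.22 wt%.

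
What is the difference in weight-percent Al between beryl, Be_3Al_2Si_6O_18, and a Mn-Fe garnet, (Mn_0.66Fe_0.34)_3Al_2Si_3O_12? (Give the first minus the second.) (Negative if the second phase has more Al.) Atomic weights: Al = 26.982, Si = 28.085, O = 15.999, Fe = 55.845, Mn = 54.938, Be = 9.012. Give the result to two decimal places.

M(Be_3Al_2Si_6O_18) = 537.492 g/mol, so wt% Al = 53.964/537.492 × 100 = 10.04%.
M((Mn_0.66Fe_0.34)_3Al_2Si_3O_12) = 495.946 g/mol, so wt% Al = 53.964/495.946 × 100 = 10.88%.
10.04 − 10.88 = -0.84 pp.

-0.84 percentage points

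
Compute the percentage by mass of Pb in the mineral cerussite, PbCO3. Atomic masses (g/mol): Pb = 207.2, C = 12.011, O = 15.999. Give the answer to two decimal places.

77.54 mass %

Formula mass = 1*207.2 + 1*12.011 + 3*15.999 = 267.208 g/mol, of which 207.200 g is Pb.
So Pb makes up 207.200/267.208 = 0.7754 of the mass, i.e. 77.54%.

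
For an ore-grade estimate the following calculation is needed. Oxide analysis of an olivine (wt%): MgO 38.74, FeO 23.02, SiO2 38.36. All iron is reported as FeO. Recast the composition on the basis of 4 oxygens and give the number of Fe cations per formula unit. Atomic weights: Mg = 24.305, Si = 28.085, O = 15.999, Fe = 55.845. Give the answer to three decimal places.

MgO: 38.74/40.304 = 0.96119 mol → 0.96119 mol Mg, 0.96119 mol O.
FeO: 23.02/71.844 = 0.32042 mol → 0.32042 mol Fe, 0.32042 mol O.
SiO2: 38.36/60.083 = 0.63845 mol → 0.63845 mol Si, 1.27690 mol O.
Total oxygen = 2.55851 mol. Normalization factor = 4/2.55851 = 1.56341.
Fe per 4 O = 0.32042 × 1.56341 = 0.501.

0.501 Fe apfu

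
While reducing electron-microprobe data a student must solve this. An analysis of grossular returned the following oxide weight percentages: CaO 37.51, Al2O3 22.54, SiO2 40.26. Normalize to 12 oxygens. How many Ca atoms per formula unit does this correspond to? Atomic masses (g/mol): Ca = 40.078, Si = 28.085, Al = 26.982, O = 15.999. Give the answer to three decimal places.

37.51 wt% CaO ÷ 56.077 g/mol = 0.66890 mol, giving 0.66890 Ca and 0.66890 O.
22.54 wt% Al2O3 ÷ 101.961 g/mol = 0.22106 mol, giving 0.44212 Al and 0.66318 O.
40.26 wt% SiO2 ÷ 60.083 g/mol = 0.67007 mol, giving 0.67007 Si and 1.34014 O.
Oxygen sums to 2.67222; scaling by 12/2.67222 = 4.49065 puts the formula on 12 O.
Ca: 0.66890 × 4.49065 = 3.004 atoms per formula unit.

3.004 Ca apfu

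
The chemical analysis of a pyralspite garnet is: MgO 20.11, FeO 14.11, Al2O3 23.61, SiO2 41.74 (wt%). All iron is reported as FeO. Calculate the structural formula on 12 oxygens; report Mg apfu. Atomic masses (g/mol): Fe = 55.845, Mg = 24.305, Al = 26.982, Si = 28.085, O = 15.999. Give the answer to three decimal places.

2.154 Mg apfu

MgO (M=40.304): mol = 0.49896; Mg = 0.49896, O = 0.49896.
FeO (M=71.844): mol = 0.19640; Fe = 0.19640, O = 0.19640.
Al2O3 (M=101.961): mol = 0.23156; Al = 0.46312, O = 0.69468.
SiO2 (M=60.083): mol = 0.69471; Si = 0.69471, O = 1.38942.
ΣO = 2.77946; factor = 12/ΣO = 4.31739.
Mg apfu = 0.49896 × 4.31739 = 2.154.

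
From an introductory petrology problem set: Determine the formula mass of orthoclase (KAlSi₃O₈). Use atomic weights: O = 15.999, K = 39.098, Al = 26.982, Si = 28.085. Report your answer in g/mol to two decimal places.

278.33 g/mol

M = 1·39.098 + 1·26.982 + 3·28.085 + 8·15.999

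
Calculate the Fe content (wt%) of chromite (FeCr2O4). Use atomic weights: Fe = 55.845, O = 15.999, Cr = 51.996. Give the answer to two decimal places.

Molar mass of FeCr2O4: 1·55.845 + 2·51.996 + 4·15.999 = 223.833 g/mol.
Mass of Fe per formula unit: 1 × 55.845 = 55.845 g.
Weight fraction Fe = 55.845 / 223.833 = 0.2495.

24.95 wt%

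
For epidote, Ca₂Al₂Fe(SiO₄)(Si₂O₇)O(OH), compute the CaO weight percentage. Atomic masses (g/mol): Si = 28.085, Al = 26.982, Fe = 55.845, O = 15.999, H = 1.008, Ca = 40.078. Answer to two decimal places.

23.21 wt%

Molar mass of Ca₂Al₂Fe(SiO₄)(Si₂O₇)O(OH) = 2*40.078 + 2*26.982 + 1*55.845 + 3*28.085 + 13*15.999 + 1*1.008 = 483.215 g/mol.
Each formula unit contains 2 Ca, equivalent to 2/1 = 2.0000 mol CaO.
M(CaO) = 1×40.078 + 1×15.999 = 56.077 g/mol.
Mass of CaO per formula unit = 2.0000 × 56.077 = 112.154 g.
CaO wt% = 112.154 / 483.215 × 100 = 23.21%.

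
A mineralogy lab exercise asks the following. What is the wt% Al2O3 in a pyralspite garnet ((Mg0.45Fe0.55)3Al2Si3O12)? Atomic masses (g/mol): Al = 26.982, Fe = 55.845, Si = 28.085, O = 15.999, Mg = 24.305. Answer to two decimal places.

22.40 wt%

Molar mass of (Mg0.45Fe0.55)3Al2Si3O12 = 1.35×24.305 + 1.65×55.845 + 2×26.982 + 3×28.085 + 12×15.999 = 455.163 g/mol.
Each formula unit contains 2 Al, equivalent to 2/2 = 1.0000 mol Al2O3.
M(Al2O3) = 2×26.982 + 3×15.999 = 101.961 g/mol.
Mass of Al2O3 per formula unit = 1.0000 × 101.961 = 101.961 g.
Al2O3 wt% = 101.961 / 455.163 × 100 = 22.40%.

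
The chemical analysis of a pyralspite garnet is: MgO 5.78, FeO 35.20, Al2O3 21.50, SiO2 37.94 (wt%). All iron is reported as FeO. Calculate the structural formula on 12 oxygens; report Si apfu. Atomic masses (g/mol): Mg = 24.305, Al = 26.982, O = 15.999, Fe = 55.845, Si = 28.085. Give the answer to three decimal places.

MgO: 5.78/40.304 = 0.14341 mol → 0.14341 mol Mg, 0.14341 mol O.
FeO: 35.20/71.844 = 0.48995 mol → 0.48995 mol Fe, 0.48995 mol O.
Al2O3: 21.50/101.961 = 0.21086 mol → 0.42172 mol Al, 0.63258 mol O.
SiO2: 37.94/60.083 = 0.63146 mol → 0.63146 mol Si, 1.26292 mol O.
Total oxygen = 2.52886 mol. Normalization factor = 12/2.52886 = 4.74522.
Si per 12 O = 0.63146 × 4.74522 = 2.996.

2.996 Si apfu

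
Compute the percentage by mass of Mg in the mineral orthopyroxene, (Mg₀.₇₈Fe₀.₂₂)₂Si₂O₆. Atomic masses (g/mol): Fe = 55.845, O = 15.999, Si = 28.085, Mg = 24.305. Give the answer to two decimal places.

Molar mass of (Mg₀.₇₈Fe₀.₂₂)₂Si₂O₆: 1.56*24.305 + 0.44*55.845 + 2*28.085 + 6*15.999 = 214.652 g/mol.
Mass of Mg per formula unit: 1.56 × 24.305 = 37.916 g.
Weight fraction Mg = 37.916 / 214.652 = 0.1766.

17.66 mass %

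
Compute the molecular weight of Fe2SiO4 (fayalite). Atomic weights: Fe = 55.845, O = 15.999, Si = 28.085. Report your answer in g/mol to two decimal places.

Fe: 2 × 55.845 = 111.6900
Si: 1 × 28.085 = 28.0850
O: 4 × 15.999 = 63.9960
Summing the contributions gives the formula mass.

203.77 g/mol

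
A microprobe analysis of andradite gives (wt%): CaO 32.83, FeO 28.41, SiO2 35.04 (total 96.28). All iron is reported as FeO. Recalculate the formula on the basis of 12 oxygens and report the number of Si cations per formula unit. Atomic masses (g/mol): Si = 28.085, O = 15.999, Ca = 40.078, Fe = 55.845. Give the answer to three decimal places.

3.259 Si apfu

CaO: 32.83/56.077 = 0.58545 mol → 0.58545 mol Ca, 0.58545 mol O.
FeO: 28.41/71.844 = 0.39544 mol → 0.39544 mol Fe, 0.39544 mol O.
SiO2: 35.04/60.083 = 0.58319 mol → 0.58319 mol Si, 1.16638 mol O.
Total oxygen = 2.14727 mol. Normalization factor = 12/2.14727 = 5.58849.
Si per 12 O = 0.58319 × 5.58849 = 3.259.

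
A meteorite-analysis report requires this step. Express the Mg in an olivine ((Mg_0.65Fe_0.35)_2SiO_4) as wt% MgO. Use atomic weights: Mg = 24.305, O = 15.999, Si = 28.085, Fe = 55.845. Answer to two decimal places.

M((Mg_0.65Fe_0.35)_2SiO_4) = 162.769 g/mol; M(MgO) = 40.304 g/mol.
Moles MgO per formula unit = 1.30 Mg ÷ 1 = 1.3000.
MgO fraction = (1.3000 × 40.304) / 162.769 = 52.395/162.769 = 0.3219.

32.19 wt%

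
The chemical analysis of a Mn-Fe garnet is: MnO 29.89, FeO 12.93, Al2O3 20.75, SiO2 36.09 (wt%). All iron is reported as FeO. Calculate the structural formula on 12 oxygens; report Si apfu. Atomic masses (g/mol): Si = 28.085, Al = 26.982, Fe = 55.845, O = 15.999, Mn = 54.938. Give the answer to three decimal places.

2.987 Si apfu

MnO: 29.89/70.937 = 0.42136 mol → 0.42136 mol Mn, 0.42136 mol O.
FeO: 12.93/71.844 = 0.17997 mol → 0.17997 mol Fe, 0.17997 mol O.
Al2O3: 20.75/101.961 = 0.20351 mol → 0.40702 mol Al, 0.61053 mol O.
SiO2: 36.09/60.083 = 0.60067 mol → 0.60067 mol Si, 1.20134 mol O.
Total oxygen = 2.41320 mol. Normalization factor = 12/2.41320 = 4.97265.
Si per 12 O = 0.60067 × 4.97265 = 2.987.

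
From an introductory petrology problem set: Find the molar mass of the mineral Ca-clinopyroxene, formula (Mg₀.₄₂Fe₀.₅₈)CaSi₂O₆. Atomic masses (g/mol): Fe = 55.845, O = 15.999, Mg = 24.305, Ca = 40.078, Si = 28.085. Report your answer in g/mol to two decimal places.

The formula mass is the sum 0.42*24.305 + 0.58*55.845 + 1*40.078 + 2*28.085 + 6*15.999.

234.84 g/mol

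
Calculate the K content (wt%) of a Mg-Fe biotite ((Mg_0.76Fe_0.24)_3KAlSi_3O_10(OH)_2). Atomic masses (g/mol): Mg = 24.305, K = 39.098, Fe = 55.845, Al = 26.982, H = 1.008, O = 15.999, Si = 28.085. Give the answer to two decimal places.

8.89 wt%

M((Mg_0.76Fe_0.24)_3KAlSi_3O_10(OH)_2) = 439.963 g/mol.
K contributes 1 × 39.098 = 39.098 g per mole.
39.098/439.963 = 0.0889 → 8.89%.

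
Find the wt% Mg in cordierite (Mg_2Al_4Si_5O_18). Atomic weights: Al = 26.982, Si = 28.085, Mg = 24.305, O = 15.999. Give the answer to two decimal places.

8.31 wt%

Molar mass of Mg_2Al_4Si_5O_18: 2*24.305 + 4*26.982 + 5*28.085 + 18*15.999 = 584.945 g/mol.
Mass of Mg per formula unit: 2 × 24.305 = 48.610 g.
Weight fraction Mg = 48.610 / 584.945 = 0.0831.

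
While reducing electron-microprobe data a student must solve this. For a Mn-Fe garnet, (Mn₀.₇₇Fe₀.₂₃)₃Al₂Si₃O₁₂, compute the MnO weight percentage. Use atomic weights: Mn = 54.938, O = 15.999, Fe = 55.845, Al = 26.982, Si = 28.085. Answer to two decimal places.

Molar mass of (Mn₀.₇₇Fe₀.₂₃)₃Al₂Si₃O₁₂ = 2.31·54.938 + 0.69·55.845 + 2·26.982 + 3·28.085 + 12·15.999 = 495.647 g/mol.
Each formula unit contains 2.31 Mn, equivalent to 2.31/1 = 2.3100 mol MnO.
M(MnO) = 1×54.938 + 1×15.999 = 70.937 g/mol.
Mass of MnO per formula unit = 2.3100 × 70.937 = 163.864 g.
MnO wt% = 163.864 / 495.647 × 100 = 33.06%.

33.06 wt%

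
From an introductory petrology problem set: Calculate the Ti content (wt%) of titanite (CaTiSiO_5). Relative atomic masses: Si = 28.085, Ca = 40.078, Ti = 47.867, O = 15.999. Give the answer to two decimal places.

24.42 wt%

M(CaTiSiO_5) = 196.025 g/mol.
Ti contributes 1 × 47.867 = 47.867 g per mole.
47.867/196.025 = 0.2442 → 24.42%.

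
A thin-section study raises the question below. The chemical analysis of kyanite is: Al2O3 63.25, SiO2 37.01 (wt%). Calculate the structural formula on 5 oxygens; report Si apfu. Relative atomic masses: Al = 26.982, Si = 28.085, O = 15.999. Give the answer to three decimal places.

0.996 Si apfu

Al2O3: 63.25/101.961 = 0.62034 mol → 1.24068 mol Al, 1.86102 mol O.
SiO2: 37.01/60.083 = 0.61598 mol → 0.61598 mol Si, 1.23196 mol O.
Total oxygen = 3.09298 mol. Normalization factor = 5/3.09298 = 1.61656.
Si per 5 O = 0.61598 × 1.61656 = 0.996.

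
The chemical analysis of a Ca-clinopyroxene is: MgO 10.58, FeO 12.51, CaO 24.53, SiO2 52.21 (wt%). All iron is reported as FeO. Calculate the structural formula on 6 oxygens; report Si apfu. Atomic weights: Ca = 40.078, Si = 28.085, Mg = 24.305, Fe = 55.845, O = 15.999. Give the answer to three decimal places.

1.996 Si apfu

MgO: 10.58/40.304 = 0.26250 mol → 0.26250 mol Mg, 0.26250 mol O.
FeO: 12.51/71.844 = 0.17413 mol → 0.17413 mol Fe, 0.17413 mol O.
CaO: 24.53/56.077 = 0.43743 mol → 0.43743 mol Ca, 0.43743 mol O.
SiO2: 52.21/60.083 = 0.86896 mol → 0.86896 mol Si, 1.73792 mol O.
Total oxygen = 2.61198 mol. Normalization factor = 6/2.61198 = 2.29711.
Si per 6 O = 0.86896 × 2.29711 = 1.996.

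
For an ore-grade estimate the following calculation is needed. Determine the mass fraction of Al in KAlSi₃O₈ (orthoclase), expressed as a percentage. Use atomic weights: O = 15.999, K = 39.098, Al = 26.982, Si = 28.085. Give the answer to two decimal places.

Formula mass = 1·39.098 + 1·26.982 + 3·28.085 + 8·15.999 = 278.327 g/mol, of which 26.982 g is Al.
So Al makes up 26.982/278.327 = 0.0969 of the mass, i.e. 9.69%.

9.69 mass %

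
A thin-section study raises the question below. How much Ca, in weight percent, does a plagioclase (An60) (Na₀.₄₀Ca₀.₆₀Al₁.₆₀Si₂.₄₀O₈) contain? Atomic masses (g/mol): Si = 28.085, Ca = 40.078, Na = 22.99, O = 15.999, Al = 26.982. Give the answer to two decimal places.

8.85 weight percent

Formula mass = 0.40×22.99 + 0.60×40.078 + 1.60×26.982 + 2.40×28.085 + 8×15.999 = 271.810 g/mol, of which 24.047 g is Ca.
So Ca makes up 24.047/271.810 = 0.0885 of the mass, i.e. 8.85%.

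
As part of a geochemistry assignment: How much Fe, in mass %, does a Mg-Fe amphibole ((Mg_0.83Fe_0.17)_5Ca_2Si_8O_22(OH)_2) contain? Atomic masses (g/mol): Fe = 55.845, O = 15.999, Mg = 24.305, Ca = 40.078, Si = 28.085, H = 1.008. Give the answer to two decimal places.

5.66 mass %

Formula mass = 4.15*24.305 + 0.85*55.845 + 2*40.078 + 8*28.085 + 24*15.999 + 2*1.008 = 839.162 g/mol, of which 47.468 g is Fe.
So Fe makes up 47.468/839.162 = 0.0566 of the mass, i.e. 5.66%.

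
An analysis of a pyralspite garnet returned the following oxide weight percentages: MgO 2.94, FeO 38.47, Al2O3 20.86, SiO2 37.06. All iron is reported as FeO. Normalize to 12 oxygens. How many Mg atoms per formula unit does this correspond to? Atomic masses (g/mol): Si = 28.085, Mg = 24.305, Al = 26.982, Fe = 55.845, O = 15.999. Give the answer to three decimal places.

0.356 Mg apfu

MgO: 2.94/40.304 = 0.07295 mol → 0.07295 mol Mg, 0.07295 mol O.
FeO: 38.47/71.844 = 0.53547 mol → 0.53547 mol Fe, 0.53547 mol O.
Al2O3: 20.86/101.961 = 0.20459 mol → 0.40918 mol Al, 0.61377 mol O.
SiO2: 37.06/60.083 = 0.61681 mol → 0.61681 mol Si, 1.23362 mol O.
Total oxygen = 2.45581 mol. Normalization factor = 12/2.45581 = 4.88637.
Mg per 12 O = 0.07295 × 4.88637 = 0.356.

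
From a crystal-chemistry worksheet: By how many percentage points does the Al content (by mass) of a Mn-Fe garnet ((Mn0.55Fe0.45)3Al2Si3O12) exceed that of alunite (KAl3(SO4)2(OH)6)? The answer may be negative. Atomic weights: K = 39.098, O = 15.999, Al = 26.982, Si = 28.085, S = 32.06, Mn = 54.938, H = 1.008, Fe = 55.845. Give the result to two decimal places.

First mineral: 53.964 g Al in 496.245 g formula = 10.87 wt% Al.
Second mineral: 80.946 g Al in 414.198 g formula = 19.54 wt% Al.
10.87% − 19.54% gives a difference of -8.67 percentage points.

-8.67 percentage points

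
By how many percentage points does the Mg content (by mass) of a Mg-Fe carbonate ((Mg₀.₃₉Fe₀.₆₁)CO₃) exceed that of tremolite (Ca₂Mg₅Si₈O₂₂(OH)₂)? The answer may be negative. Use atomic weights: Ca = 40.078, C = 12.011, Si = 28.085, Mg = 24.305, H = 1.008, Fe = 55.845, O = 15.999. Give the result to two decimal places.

M((Mg₀.₃₉Fe₀.₆₁)CO₃) = 103.552 g/mol, so wt% Mg = 9.479/103.552 × 100 = 9.15%.
M(Ca₂Mg₅Si₈O₂₂(OH)₂) = 812.353 g/mol, so wt% Mg = 121.525/812.353 × 100 = 14.96%.
9.15 − 14.96 = -5.81 pp.

-5.81 percentage points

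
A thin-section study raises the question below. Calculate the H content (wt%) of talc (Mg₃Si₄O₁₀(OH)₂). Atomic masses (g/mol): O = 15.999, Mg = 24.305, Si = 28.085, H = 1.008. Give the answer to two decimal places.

0.53 wt%

Formula mass = 3*24.305 + 4*28.085 + 12*15.999 + 2*1.008 = 379.259 g/mol, of which 2.016 g is H.
So H makes up 2.016/379.259 = 0.0053 of the mass, i.e. 0.53%.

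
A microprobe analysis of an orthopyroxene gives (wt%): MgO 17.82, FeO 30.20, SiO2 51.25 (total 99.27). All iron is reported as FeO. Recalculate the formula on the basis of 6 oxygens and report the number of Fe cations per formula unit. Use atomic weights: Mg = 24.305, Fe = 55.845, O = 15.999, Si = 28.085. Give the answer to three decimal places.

0.982 Fe apfu

17.82 wt% MgO ÷ 40.304 g/mol = 0.44214 mol, giving 0.44214 Mg and 0.44214 O.
30.20 wt% FeO ÷ 71.844 g/mol = 0.42036 mol, giving 0.42036 Fe and 0.42036 O.
51.25 wt% SiO2 ÷ 60.083 g/mol = 0.85299 mol, giving 0.85299 Si and 1.70598 O.
Oxygen sums to 2.56848; scaling by 6/2.56848 = 2.33601 puts the formula on 6 O.
Fe: 0.42036 × 2.33601 = 0.982 atoms per formula unit.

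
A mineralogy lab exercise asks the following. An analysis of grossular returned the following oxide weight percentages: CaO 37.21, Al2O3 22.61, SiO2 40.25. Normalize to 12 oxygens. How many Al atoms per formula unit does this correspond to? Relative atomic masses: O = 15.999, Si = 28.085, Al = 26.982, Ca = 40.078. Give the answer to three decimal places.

1.994 Al apfu

37.21 wt% CaO ÷ 56.077 g/mol = 0.66355 mol, giving 0.66355 Ca and 0.66355 O.
22.61 wt% Al2O3 ÷ 101.961 g/mol = 0.22175 mol, giving 0.44350 Al and 0.66525 O.
40.25 wt% SiO2 ÷ 60.083 g/mol = 0.66991 mol, giving 0.66991 Si and 1.33982 O.
Oxygen sums to 2.66862; scaling by 12/2.66862 = 4.49671 puts the formula on 12 O.
Al: 0.44350 × 4.49671 = 1.994 atoms per formula unit.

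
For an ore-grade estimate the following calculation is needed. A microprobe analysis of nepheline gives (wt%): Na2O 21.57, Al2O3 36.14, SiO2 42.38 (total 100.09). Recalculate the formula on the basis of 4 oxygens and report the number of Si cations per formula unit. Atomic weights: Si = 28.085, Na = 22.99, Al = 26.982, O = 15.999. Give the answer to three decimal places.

Na2O: 21.57/61.979 = 0.34802 mol → 0.69604 mol Na, 0.34802 mol O.
Al2O3: 36.14/101.961 = 0.35445 mol → 0.70890 mol Al, 1.06335 mol O.
SiO2: 42.38/60.083 = 0.70536 mol → 0.70536 mol Si, 1.41072 mol O.
Total oxygen = 2.82209 mol. Normalization factor = 4/2.82209 = 1.41739.
Si per 4 O = 0.70536 × 1.41739 = 1.000.

1.000 Si apfu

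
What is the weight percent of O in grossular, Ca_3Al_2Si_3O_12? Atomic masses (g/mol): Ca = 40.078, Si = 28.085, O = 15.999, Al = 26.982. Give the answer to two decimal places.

42.62 wt%

M(Ca_3Al_2Si_3O_12) = 450.441 g/mol.
O contributes 12 × 15.999 = 191.988 g per mole.
191.988/450.441 = 0.4262 → 42.62%.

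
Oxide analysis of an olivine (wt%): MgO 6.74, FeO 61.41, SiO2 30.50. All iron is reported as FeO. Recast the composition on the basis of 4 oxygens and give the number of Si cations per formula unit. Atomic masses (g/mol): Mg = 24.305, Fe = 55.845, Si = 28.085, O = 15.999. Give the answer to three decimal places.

MgO: 6.74/40.304 = 0.16723 mol → 0.16723 mol Mg, 0.16723 mol O.
FeO: 61.41/71.844 = 0.85477 mol → 0.85477 mol Fe, 0.85477 mol O.
SiO2: 30.50/60.083 = 0.50763 mol → 0.50763 mol Si, 1.01526 mol O.
Total oxygen = 2.03726 mol. Normalization factor = 4/2.03726 = 1.96342.
Si per 4 O = 0.50763 × 1.96342 = 0.997.

0.997 Si apfu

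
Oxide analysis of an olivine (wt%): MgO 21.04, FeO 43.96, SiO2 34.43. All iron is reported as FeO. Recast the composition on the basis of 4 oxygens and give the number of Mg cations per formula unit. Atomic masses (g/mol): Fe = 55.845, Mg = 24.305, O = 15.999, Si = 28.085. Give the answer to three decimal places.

0.916 Mg apfu

MgO (M=40.304): mol = 0.52203; Mg = 0.52203, O = 0.52203.
FeO (M=71.844): mol = 0.61188; Fe = 0.61188, O = 0.61188.
SiO2 (M=60.083): mol = 0.57304; Si = 0.57304, O = 1.14608.
ΣO = 2.27999; factor = 4/ΣO = 1.75439.
Mg apfu = 0.52203 × 1.75439 = 0.916.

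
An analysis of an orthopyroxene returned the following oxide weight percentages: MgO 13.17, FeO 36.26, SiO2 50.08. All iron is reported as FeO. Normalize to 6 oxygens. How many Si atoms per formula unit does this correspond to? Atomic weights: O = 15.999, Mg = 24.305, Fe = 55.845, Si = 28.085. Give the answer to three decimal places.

2.002 Si apfu

MgO: 13.17/40.304 = 0.32677 mol → 0.32677 mol Mg, 0.32677 mol O.
FeO: 36.26/71.844 = 0.50470 mol → 0.50470 mol Fe, 0.50470 mol O.
SiO2: 50.08/60.083 = 0.83351 mol → 0.83351 mol Si, 1.66702 mol O.
Total oxygen = 2.49849 mol. Normalization factor = 6/2.49849 = 2.40145.
Si per 6 O = 0.83351 × 2.40145 = 2.002.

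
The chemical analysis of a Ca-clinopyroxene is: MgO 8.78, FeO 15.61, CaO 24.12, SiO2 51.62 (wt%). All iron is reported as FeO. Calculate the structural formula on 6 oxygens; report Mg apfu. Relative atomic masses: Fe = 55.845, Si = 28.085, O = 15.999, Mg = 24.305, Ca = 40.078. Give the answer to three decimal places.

8.78 wt% MgO ÷ 40.304 g/mol = 0.21784 mol, giving 0.21784 Mg and 0.21784 O.
15.61 wt% FeO ÷ 71.844 g/mol = 0.21728 mol, giving 0.21728 Fe and 0.21728 O.
24.12 wt% CaO ÷ 56.077 g/mol = 0.43012 mol, giving 0.43012 Ca and 0.43012 O.
51.62 wt% SiO2 ÷ 60.083 g/mol = 0.85914 mol, giving 0.85914 Si and 1.71828 O.
Oxygen sums to 2.58352; scaling by 6/2.58352 = 2.32241 puts the formula on 6 O.
Mg: 0.21784 × 2.32241 = 0.506 atoms per formula unit.

0.506 Mg apfu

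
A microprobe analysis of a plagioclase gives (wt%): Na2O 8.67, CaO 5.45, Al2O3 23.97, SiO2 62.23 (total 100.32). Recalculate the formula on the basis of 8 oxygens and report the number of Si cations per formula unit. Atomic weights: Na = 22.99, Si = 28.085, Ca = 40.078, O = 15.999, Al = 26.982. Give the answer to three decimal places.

2.749 Si apfu

Na2O: 8.67/61.979 = 0.13989 mol → 0.27978 mol Na, 0.13989 mol O.
CaO: 5.45/56.077 = 0.09719 mol → 0.09719 mol Ca, 0.09719 mol O.
Al2O3: 23.97/101.961 = 0.23509 mol → 0.47018 mol Al, 0.70527 mol O.
SiO2: 62.23/60.083 = 1.03573 mol → 1.03573 mol Si, 2.07146 mol O.
Total oxygen = 3.01381 mol. Normalization factor = 8/3.01381 = 2.65445.
Si per 8 O = 1.03573 × 2.65445 = 2.749.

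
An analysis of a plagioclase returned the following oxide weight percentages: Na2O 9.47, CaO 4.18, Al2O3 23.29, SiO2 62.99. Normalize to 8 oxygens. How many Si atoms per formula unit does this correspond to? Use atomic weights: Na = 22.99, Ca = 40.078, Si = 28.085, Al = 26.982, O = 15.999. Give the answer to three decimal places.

2.787 Si apfu

Na2O: 9.47/61.979 = 0.15279 mol → 0.30558 mol Na, 0.15279 mol O.
CaO: 4.18/56.077 = 0.07454 mol → 0.07454 mol Ca, 0.07454 mol O.
Al2O3: 23.29/101.961 = 0.22842 mol → 0.45684 mol Al, 0.68526 mol O.
SiO2: 62.99/60.083 = 1.04838 mol → 1.04838 mol Si, 2.09676 mol O.
Total oxygen = 3.00935 mol. Normalization factor = 8/3.00935 = 2.65838.
Si per 8 O = 1.04838 × 2.65838 = 2.787.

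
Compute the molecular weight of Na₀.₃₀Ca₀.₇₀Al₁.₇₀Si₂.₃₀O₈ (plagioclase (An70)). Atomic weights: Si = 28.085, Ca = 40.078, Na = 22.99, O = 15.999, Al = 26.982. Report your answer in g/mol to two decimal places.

273.41 g/mol

M = 0.30(22.99) + 0.70(40.078) + 1.70(26.982) + 2.30(28.085) + 8(15.999)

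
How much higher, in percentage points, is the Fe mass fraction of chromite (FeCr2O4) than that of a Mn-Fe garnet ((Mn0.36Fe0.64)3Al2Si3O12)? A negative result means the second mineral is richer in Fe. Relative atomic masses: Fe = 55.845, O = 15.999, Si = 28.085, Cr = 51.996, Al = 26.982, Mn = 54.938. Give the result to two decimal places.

M(FeCr2O4) = 223.833 g/mol, so wt% Fe = 55.845/223.833 × 100 = 24.95%.
M((Mn0.36Fe0.64)3Al2Si3O12) = 496.762 g/mol, so wt% Fe = 107.222/496.762 × 100 = 21.58%.
24.95 − 21.58 = 3.37 pp.

3.37 percentage points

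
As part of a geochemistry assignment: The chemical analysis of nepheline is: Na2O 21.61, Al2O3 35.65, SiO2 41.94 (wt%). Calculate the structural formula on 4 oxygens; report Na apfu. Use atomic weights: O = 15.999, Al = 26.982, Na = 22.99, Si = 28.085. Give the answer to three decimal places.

0.998 Na apfu

Na2O (M=61.979): mol = 0.34867; Na = 0.69734, O = 0.34867.
Al2O3 (M=101.961): mol = 0.34964; Al = 0.69928, O = 1.04892.
SiO2 (M=60.083): mol = 0.69803; Si = 0.69803, O = 1.39606.
ΣO = 2.79365; factor = 4/ΣO = 1.43182.
Na apfu = 0.69734 × 1.43182 = 0.998.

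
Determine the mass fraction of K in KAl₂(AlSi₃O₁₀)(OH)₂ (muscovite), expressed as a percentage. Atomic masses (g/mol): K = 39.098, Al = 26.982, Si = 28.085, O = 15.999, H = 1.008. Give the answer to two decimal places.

9.82 wt%

Molar mass of KAl₂(AlSi₃O₁₀)(OH)₂: 1*39.098 + 3*26.982 + 3*28.085 + 12*15.999 + 2*1.008 = 398.303 g/mol.
Mass of K per formula unit: 1 × 39.098 = 39.098 g.
Weight fraction K = 39.098 / 398.303 = 0.0982.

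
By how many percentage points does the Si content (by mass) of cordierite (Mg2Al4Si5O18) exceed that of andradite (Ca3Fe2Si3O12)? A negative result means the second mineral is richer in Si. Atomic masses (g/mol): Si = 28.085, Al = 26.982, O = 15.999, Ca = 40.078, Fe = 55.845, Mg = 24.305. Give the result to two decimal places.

7.43 percentage points

Si in Mg2Al4Si5O18: molar mass 584.945 g/mol; 5×28.085 = 140.425 g → 24.01 wt%.
Si in Ca3Fe2Si3O12: molar mass 508.167 g/mol; 3×28.085 = 84.255 g → 16.58 wt%.
Difference = 24.01 − 16.58 = 7.43 percentage points.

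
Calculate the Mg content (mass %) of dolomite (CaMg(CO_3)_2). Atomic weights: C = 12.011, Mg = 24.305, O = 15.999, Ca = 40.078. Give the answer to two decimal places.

13.18 mass %

Molar mass of CaMg(CO_3)_2: 1·40.078 + 1·24.305 + 2·12.011 + 6·15.999 = 184.399 g/mol.
Mass of Mg per formula unit: 1 × 24.305 = 24.305 g.
Weight fraction Mg = 24.305 / 184.399 = 0.1318.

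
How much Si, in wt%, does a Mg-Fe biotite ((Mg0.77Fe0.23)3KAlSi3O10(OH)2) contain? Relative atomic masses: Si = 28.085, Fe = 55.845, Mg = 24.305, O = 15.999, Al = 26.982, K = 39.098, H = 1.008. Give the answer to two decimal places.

19.19 wt%

Molar mass of (Mg0.77Fe0.23)3KAlSi3O10(OH)2: 2.31*24.305 + 0.69*55.845 + 1*39.098 + 1*26.982 + 3*28.085 + 12*15.999 + 2*1.008 = 439.017 g/mol.
Mass of Si per formula unit: 3 × 28.085 = 84.255 g.
Weight fraction Si = 84.255 / 439.017 = 0.1919.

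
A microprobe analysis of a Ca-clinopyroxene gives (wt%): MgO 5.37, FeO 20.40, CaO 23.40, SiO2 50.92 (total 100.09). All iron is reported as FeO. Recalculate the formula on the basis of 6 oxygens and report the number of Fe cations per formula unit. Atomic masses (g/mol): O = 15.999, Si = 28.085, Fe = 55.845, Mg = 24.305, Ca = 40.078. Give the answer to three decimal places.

5.37 wt% MgO ÷ 40.304 g/mol = 0.13324 mol, giving 0.13324 Mg and 0.13324 O.
20.40 wt% FeO ÷ 71.844 g/mol = 0.28395 mol, giving 0.28395 Fe and 0.28395 O.
23.40 wt% CaO ÷ 56.077 g/mol = 0.41728 mol, giving 0.41728 Ca and 0.41728 O.
50.92 wt% SiO2 ÷ 60.083 g/mol = 0.84749 mol, giving 0.84749 Si and 1.69498 O.
Oxygen sums to 2.52945; scaling by 6/2.52945 = 2.37206 puts the formula on 6 O.
Fe: 0.28395 × 2.37206 = 0.674 atoms per formula unit.

0.674 Fe apfu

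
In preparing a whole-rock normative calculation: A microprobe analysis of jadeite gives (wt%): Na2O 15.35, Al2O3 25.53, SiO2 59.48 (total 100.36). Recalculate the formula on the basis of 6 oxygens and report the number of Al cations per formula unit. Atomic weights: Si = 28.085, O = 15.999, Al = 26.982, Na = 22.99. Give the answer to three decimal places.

1.009 Al apfu

15.35 wt% Na2O ÷ 61.979 g/mol = 0.24766 mol, giving 0.49532 Na and 0.24766 O.
25.53 wt% Al2O3 ÷ 101.961 g/mol = 0.25039 mol, giving 0.50078 Al and 0.75117 O.
59.48 wt% SiO2 ÷ 60.083 g/mol = 0.98996 mol, giving 0.98996 Si and 1.97992 O.
Oxygen sums to 2.97875; scaling by 6/2.97875 = 2.01427 puts the formula on 6 O.
Al: 0.50078 × 2.01427 = 1.009 atoms per formula unit.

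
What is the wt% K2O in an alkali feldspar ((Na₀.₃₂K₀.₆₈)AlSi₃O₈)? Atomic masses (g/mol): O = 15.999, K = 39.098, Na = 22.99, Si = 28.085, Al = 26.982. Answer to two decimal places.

11.72 wt%

Molar mass of (Na₀.₃₂K₀.₆₈)AlSi₃O₈ = 0.32×22.99 + 0.68×39.098 + 1×26.982 + 3×28.085 + 8×15.999 = 273.172 g/mol.
Each formula unit contains 0.68 K, equivalent to 0.68/2 = 0.3400 mol K2O.
M(K2O) = 2×39.098 + 1×15.999 = 94.195 g/mol.
Mass of K2O per formula unit = 0.3400 × 94.195 = 32.026 g.
K2O wt% = 32.026 / 273.172 × 100 = 11.72%.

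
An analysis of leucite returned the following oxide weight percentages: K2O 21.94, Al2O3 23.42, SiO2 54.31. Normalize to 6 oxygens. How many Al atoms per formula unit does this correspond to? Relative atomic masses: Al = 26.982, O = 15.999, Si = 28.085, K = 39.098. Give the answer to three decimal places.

21.94 wt% K2O ÷ 94.195 g/mol = 0.23292 mol, giving 0.46584 K and 0.23292 O.
23.42 wt% Al2O3 ÷ 101.961 g/mol = 0.22970 mol, giving 0.45940 Al and 0.68910 O.
54.31 wt% SiO2 ÷ 60.083 g/mol = 0.90392 mol, giving 0.90392 Si and 1.80784 O.
Oxygen sums to 2.72986; scaling by 6/2.72986 = 2.19791 puts the formula on 6 O.
Al: 0.45940 × 2.19791 = 1.010 atoms per formula unit.

1.010 Al apfu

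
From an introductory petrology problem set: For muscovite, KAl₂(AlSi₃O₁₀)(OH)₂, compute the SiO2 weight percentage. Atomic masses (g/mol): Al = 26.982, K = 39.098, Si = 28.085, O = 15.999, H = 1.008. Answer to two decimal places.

Molar mass of KAl₂(AlSi₃O₁₀)(OH)₂ = 1*39.098 + 3*26.982 + 3*28.085 + 12*15.999 + 2*1.008 = 398.303 g/mol.
Each formula unit contains 3 Si, equivalent to 3/1 = 3.0000 mol SiO2.
M(SiO2) = 1×28.085 + 2×15.999 = 60.083 g/mol.
Mass of SiO2 per formula unit = 3.0000 × 60.083 = 180.249 g.
SiO2 wt% = 180.249 / 398.303 × 100 = 45.25%.

45.25 wt%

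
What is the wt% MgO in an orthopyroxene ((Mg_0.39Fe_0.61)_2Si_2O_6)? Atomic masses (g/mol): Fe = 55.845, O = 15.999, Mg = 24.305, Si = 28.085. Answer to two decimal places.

Formula mass = 239.253 g/mol.
0.78 Mg → 0.7800 mol MgO per formula unit; M(MgO) = 40.304, so MgO mass = 31.437 g.
31.437/239.253 × 100 = 13.14 wt%.

13.14 wt%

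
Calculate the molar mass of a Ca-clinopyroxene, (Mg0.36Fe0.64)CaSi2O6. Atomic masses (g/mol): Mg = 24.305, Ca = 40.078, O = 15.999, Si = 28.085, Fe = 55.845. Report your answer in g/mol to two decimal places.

M = 0.36·24.305 + 0.64·55.845 + 1·40.078 + 2·28.085 + 6·15.999

236.73 g/mol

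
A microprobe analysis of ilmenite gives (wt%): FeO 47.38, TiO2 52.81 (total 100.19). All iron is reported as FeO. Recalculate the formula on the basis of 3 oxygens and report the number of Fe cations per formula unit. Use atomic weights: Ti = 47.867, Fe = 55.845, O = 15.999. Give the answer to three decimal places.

FeO: 47.38/71.844 = 0.65948 mol → 0.65948 mol Fe, 0.65948 mol O.
TiO2: 52.81/79.865 = 0.66124 mol → 0.66124 mol Ti, 1.32248 mol O.
Total oxygen = 1.98196 mol. Normalization factor = 3/1.98196 = 1.51365.
Fe per 3 O = 0.65948 × 1.51365 = 0.998.

0.998 Fe apfu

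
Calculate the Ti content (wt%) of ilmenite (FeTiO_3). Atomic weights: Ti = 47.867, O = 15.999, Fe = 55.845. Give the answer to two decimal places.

Formula mass = 1*55.845 + 1*47.867 + 3*15.999 = 151.709 g/mol, of which 47.867 g is Ti.
So Ti makes up 47.867/151.709 = 0.3155 of the mass, i.e. 31.55%.

31.55 wt%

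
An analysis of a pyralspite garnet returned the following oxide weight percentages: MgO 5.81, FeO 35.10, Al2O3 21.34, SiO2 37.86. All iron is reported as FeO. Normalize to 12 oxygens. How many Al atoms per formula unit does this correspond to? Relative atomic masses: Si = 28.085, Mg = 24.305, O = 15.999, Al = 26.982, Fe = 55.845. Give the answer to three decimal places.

1.993 Al apfu

5.81 wt% MgO ÷ 40.304 g/mol = 0.14415 mol, giving 0.14415 Mg and 0.14415 O.
35.10 wt% FeO ÷ 71.844 g/mol = 0.48856 mol, giving 0.48856 Fe and 0.48856 O.
21.34 wt% Al2O3 ÷ 101.961 g/mol = 0.20930 mol, giving 0.41860 Al and 0.62790 O.
37.86 wt% SiO2 ÷ 60.083 g/mol = 0.63013 mol, giving 0.63013 Si and 1.26026 O.
Oxygen sums to 2.52087; scaling by 12/2.52087 = 4.76026 puts the formula on 12 O.
Al: 0.41860 × 4.76026 = 1.993 atoms per formula unit.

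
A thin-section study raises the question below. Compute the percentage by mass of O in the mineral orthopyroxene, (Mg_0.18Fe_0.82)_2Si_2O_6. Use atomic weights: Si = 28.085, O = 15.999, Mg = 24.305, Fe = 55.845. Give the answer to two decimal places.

Formula mass = 0.36*24.305 + 1.64*55.845 + 2*28.085 + 6*15.999 = 252.500 g/mol, of which 95.994 g is O.
So O makes up 95.994/252.500 = 0.3802 of the mass, i.e. 38.02%.

38.02 wt%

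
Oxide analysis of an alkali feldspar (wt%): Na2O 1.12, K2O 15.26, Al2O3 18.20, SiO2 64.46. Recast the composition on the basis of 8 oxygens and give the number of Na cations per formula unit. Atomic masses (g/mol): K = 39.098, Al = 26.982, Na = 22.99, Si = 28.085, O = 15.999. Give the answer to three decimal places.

1.12 wt% Na2O ÷ 61.979 g/mol = 0.01807 mol, giving 0.03614 Na and 0.01807 O.
15.26 wt% K2O ÷ 94.195 g/mol = 0.16200 mol, giving 0.32400 K and 0.16200 O.
18.20 wt% Al2O3 ÷ 101.961 g/mol = 0.17850 mol, giving 0.35700 Al and 0.53550 O.
64.46 wt% SiO2 ÷ 60.083 g/mol = 1.07285 mol, giving 1.07285 Si and 2.14570 O.
Oxygen sums to 2.86127; scaling by 8/2.86127 = 2.79596 puts the formula on 8 O.
Na: 0.03614 × 2.79596 = 0.101 atoms per formula unit.

0.101 Na apfu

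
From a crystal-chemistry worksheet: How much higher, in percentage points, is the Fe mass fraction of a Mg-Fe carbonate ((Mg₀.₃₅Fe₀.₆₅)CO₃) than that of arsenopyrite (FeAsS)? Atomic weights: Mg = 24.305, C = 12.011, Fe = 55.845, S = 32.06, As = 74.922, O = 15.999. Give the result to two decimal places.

Fe in (Mg₀.₃₅Fe₀.₆₅)CO₃: molar mass 104.814 g/mol; 0.65×55.845 = 36.299 g → 34.63 wt%.
Fe in FeAsS: molar mass 162.827 g/mol; 1×55.845 = 55.845 g → 34.30 wt%.
Difference = 34.63 − 34.30 = 0.33 percentage points.

0.33 percentage points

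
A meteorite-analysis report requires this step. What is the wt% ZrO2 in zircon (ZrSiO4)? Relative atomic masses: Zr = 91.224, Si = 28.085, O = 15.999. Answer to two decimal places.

67.22 wt%

Molar mass of ZrSiO4 = 1×91.224 + 1×28.085 + 4×15.999 = 183.305 g/mol.
Each formula unit contains 1 Zr, equivalent to 1/1 = 1.0000 mol ZrO2.
M(ZrO2) = 1×91.224 + 2×15.999 = 123.222 g/mol.
Mass of ZrO2 per formula unit = 1.0000 × 123.222 = 123.222 g.
ZrO2 wt% = 123.222 / 183.305 × 100 = 67.22%.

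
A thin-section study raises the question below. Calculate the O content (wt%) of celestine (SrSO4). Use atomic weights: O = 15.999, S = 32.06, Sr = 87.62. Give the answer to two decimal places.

34.84 wt%

Formula mass = 1·87.62 + 1·32.06 + 4·15.999 = 183.676 g/mol, of which 63.996 g is O.
So O makes up 63.996/183.676 = 0.3484 of the mass, i.e. 34.84%.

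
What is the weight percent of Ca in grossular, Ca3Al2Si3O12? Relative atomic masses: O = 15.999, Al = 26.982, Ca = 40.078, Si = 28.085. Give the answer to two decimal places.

26.69 wt%

M(Ca3Al2Si3O12) = 450.441 g/mol.
Ca contributes 3 × 40.078 = 120.234 g per mole.
120.234/450.441 = 0.2669 → 26.69%.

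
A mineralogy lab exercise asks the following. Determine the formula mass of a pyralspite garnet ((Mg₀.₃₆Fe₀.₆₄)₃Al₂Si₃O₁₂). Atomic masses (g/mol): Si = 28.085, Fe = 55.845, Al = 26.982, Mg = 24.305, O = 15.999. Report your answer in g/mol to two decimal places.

M = 1.08*24.305 + 1.92*55.845 + 2*26.982 + 3*28.085 + 12*15.999

463.68 g/mol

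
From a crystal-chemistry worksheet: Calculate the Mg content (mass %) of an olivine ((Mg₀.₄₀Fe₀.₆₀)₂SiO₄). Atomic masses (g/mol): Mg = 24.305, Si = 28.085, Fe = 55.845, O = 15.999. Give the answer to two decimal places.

Formula mass = 0.80*24.305 + 1.20*55.845 + 1*28.085 + 4*15.999 = 178.539 g/mol, of which 19.444 g is Mg.
So Mg makes up 19.444/178.539 = 0.1089 of the mass, i.e. 10.89%.

10.89 mass %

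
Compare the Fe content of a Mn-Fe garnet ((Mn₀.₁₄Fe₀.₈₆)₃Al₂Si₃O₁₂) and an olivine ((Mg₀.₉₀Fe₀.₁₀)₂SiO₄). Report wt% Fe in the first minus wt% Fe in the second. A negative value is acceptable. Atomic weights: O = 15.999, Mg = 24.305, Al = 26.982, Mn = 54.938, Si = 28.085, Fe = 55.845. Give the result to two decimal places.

First mineral: 144.080 g Fe in 497.361 g formula = 28.97 wt% Fe.
Second mineral: 11.169 g Fe in 146.999 g formula = 7.60 wt% Fe.
28.97% − 7.60% gives a difference of 21.37 percentage points.

21.37 percentage points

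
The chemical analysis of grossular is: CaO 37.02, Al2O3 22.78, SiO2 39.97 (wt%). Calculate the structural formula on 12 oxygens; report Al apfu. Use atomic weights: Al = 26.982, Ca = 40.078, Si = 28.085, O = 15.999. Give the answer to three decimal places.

CaO: 37.02/56.077 = 0.66016 mol → 0.66016 mol Ca, 0.66016 mol O.
Al2O3: 22.78/101.961 = 0.22342 mol → 0.44684 mol Al, 0.67026 mol O.
SiO2: 39.97/60.083 = 0.66525 mol → 0.66525 mol Si, 1.33050 mol O.
Total oxygen = 2.66092 mol. Normalization factor = 12/2.66092 = 4.50972.
Al per 12 O = 0.44684 × 4.50972 = 2.015.

2.015 Al apfu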